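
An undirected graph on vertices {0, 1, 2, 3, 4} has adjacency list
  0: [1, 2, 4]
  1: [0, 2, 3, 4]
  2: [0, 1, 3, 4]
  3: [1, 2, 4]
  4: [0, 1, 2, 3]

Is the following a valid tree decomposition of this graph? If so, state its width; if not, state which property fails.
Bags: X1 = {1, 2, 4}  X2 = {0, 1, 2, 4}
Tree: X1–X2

A tree decomposition must satisfy three properties: every vertex lies in some bag; for every edge, both endpoints lie together in some bag; and for every vertex, the bags containing it form a connected subtree. Here vertex 3 appears in no bag, so the decomposition is invalid.

No — vertex 3 appears in no bag.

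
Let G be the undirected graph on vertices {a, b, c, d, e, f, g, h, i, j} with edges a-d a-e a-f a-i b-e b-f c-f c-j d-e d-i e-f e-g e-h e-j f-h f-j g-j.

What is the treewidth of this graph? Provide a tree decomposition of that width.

Each bag holds 3 vertices, so the decomposition has width 2, which upper-bounds the treewidth. On the other hand G contains the 3-clique {a, d, e}. A clique must lie in a single bag of any decomposition, so no decomposition can have width below 2. Combining the bounds, tw(G) = 2.

Treewidth 2.
One optimal decomposition is:
Bags: B1 = {e, f, h}  B2 = {b, e, f}  B3 = {e, f, j}  B4 = {a, e, f}  B5 = {e, g, j}  B6 = {c, f, j}  B7 = {a, d, e}  B8 = {a, d, i}
Tree: B1–B2, B1–B3, B2–B4, B3–B5, B3–B6, B4–B7, B7–B8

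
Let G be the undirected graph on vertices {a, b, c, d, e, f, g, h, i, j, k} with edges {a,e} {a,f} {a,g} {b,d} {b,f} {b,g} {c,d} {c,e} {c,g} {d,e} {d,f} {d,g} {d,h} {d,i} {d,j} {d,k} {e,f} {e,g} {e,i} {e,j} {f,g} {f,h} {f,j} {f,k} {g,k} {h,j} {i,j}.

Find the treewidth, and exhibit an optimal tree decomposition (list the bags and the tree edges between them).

The largest bag has 4 vertices, giving width 3; this decomposition certifies tw(G) ≤ 3. On the other hand G contains the 4-clique {c, d, e, g}. A clique must lie in a single bag of any decomposition, so no decomposition can have width below 3. Combining the bounds, tw(G) = 3.

Treewidth 3.
One optimal decomposition is:
Bags: B1 = {d, e, f, g}  B2 = {c, d, e, g}  B3 = {d, e, f, j}  B4 = {d, e, i, j}  B5 = {d, f, h, j}  B6 = {b, d, f, g}  B7 = {a, e, f, g}  B8 = {d, f, g, k}
Tree: B1–B2, B1–B3, B3–B4, B3–B5, B1–B6, B1–B7, B1–B8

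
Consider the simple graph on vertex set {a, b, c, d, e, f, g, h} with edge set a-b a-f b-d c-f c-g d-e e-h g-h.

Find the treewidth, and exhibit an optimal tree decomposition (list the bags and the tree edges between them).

Treewidth 2.
Bags: B1 = {d, e, h}  B2 = {d, g, h}  B3 = {c, d, g}  B4 = {c, d, f}  B5 = {a, d, f}  B6 = {a, b, d}
Tree: B1–B2, B2–B3, B3–B4, B4–B5, B5–B6

The largest bag has 3 vertices, giving width 2; this decomposition certifies tw(G) ≤ 2. The edges d–e–h–g–c–f–a–b–d form a cycle, so G is not a tree and its treewidth is at least 2. Hence tw(G) = 2 exactly.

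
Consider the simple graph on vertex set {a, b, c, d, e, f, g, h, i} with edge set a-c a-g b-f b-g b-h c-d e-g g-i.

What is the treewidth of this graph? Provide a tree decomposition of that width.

Each bag holds 2 vertices, so the decomposition has width 1, which upper-bounds the treewidth. Any graph with an edge has treewidth ≥ 1, and G has the edge b–g. The upper and lower bounds meet at 1, so that is the treewidth.

Treewidth 1.
Bags: B1 = {b, g}  B2 = {a, g}  B3 = {a, c}  B4 = {b, f}  B5 = {g, i}  B6 = {e, g}  B7 = {c, d}  B8 = {b, h}
Tree: B1–B2, B2–B3, B1–B4, B2–B5, B2–B6, B3–B7, B4–B8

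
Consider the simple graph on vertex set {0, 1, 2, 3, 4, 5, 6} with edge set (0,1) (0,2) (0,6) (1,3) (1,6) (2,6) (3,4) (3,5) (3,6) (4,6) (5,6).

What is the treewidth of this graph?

2

A width-2 tree decomposition is:
Bags: B1 = {1, 3, 6}  B2 = {0, 1, 6}  B3 = {3, 4, 6}  B4 = {3, 5, 6}  B5 = {0, 2, 6}
Tree: B1–B2, B1–B3, B1–B4, B2–B5
The largest bag has 3 vertices, giving width 2; this decomposition certifies tw(G) ≤ 2. On the other hand G contains the 3-clique {0, 1, 6}. A clique must lie in a single bag of any decomposition, so no decomposition can have width below 2. The upper and lower bounds meet at 2, so that is the treewidth.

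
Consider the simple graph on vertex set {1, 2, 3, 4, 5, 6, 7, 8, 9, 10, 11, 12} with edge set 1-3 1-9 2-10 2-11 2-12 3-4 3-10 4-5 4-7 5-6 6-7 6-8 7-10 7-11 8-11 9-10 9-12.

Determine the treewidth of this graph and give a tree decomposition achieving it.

Every bag has size at most 4, so the width is 4 − 1 = 3 and tw(G) ≤ 3. For the lower bound: the 4 vertex sets {1,9,12}, {2}, {10}, {3,4,7,11} are disjoint, each induces a connected subgraph, and every pair is joined by at least one edge of G. Contracting each set to a single vertex therefore yields K_{4} as a minor, and since treewidth is minor-monotone, tw(G) ≥ tw(K_{4}) = 3. The upper and lower bounds meet at 3, so that is the treewidth.

Treewidth 3.
One such decomposition:
Bags: B1 = {1, 2, 9, 12}  B2 = {1, 2, 9, 10}  B3 = {1, 2, 3, 10}  B4 = {2, 3, 10, 11}  B5 = {3, 7, 10, 11}  B6 = {3, 4, 7, 11}  B7 = {4, 7, 8, 11}  B8 = {4, 6, 7, 8}  B9 = {4, 5, 6, 8}
Tree: B1–B2, B2–B3, B3–B4, B4–B5, B5–B6, B6–B7, B7–B8, B8–B9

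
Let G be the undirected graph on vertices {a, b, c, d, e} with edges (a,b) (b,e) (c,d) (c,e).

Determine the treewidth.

1

A width-1 tree decomposition is:
Bags: B1 = {a, b}  B2 = {b, e}  B3 = {c, e}  B4 = {c, d}
Tree: B1–B2, B2–B3, B3–B4
Every bag has size at most 2, so the width is 2 − 1 = 1 and tw(G) ≤ 1. G has an edge, so its treewidth is at least 1. Hence tw(G) = 1 exactly.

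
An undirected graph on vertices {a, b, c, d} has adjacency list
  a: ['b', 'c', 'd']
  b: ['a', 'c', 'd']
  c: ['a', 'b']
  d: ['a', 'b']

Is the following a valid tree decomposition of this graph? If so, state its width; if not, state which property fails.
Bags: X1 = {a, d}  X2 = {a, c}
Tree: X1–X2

A tree decomposition must satisfy three properties: every vertex lies in some bag; for every edge, both endpoints lie together in some bag; and for every vertex, the bags containing it form a connected subtree. Here vertex b appears in no bag, so the decomposition is invalid.

No — vertex b appears in no bag.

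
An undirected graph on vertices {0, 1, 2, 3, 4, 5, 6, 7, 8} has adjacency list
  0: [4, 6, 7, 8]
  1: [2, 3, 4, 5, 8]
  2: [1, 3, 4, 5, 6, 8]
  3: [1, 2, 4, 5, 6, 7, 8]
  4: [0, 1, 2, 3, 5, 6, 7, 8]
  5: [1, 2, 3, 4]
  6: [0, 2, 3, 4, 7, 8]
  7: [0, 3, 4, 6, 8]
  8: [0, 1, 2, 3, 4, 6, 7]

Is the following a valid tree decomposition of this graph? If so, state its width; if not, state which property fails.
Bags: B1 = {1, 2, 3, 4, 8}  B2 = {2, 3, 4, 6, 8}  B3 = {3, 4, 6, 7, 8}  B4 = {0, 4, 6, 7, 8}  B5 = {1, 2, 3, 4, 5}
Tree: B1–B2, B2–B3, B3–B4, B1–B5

Yes; width 4.

Every vertex of G appears in some bag (union = {0, 1, 2, 3, 4, 5, 6, 7, 8}); every edge is covered by a bag; and for each vertex v the set of bags containing v is connected in the bag tree. The decomposition is therefore valid. The largest bag has 5 vertices, so the width is 4.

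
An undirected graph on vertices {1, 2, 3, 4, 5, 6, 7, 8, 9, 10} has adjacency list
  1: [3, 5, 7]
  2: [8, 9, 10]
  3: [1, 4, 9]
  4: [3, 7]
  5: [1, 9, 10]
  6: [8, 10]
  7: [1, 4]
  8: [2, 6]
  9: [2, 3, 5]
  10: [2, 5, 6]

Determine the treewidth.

A width-2 tree decomposition is:
Bags: B1 = {1, 4, 7}  B2 = {1, 3, 4}  B3 = {1, 3, 5}  B4 = {3, 5, 9}  B5 = {5, 9, 10}  B6 = {2, 9, 10}  B7 = {2, 6, 10}  B8 = {2, 6, 8}
Tree: B1–B2, B2–B3, B3–B4, B4–B5, B5–B6, B6–B7, B7–B8
Each bag holds 3 vertices, so the decomposition has width 2, which upper-bounds the treewidth. Since 7–4–3–1–7 is a cycle in G, G is not acyclic. Forests are exactly the graphs of treewidth ≤ 1, so tw(G) ≥ 2. Combining the bounds, tw(G) = 2.

2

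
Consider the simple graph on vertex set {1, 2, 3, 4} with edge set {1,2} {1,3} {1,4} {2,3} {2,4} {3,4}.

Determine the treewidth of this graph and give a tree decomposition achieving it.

Treewidth 3.
One optimal decomposition is:
Bags: B1 = {1, 2, 3, 4}
Tree: (single bag)

With just one bag of size 4, the width is 4 − 1 = 3, so tw(G) ≤ 3. On the other hand G contains the 4-clique {1, 2, 3, 4}. A clique must lie in a single bag of any decomposition, so no decomposition can have width below 3. The upper and lower bounds meet at 3, so that is the treewidth.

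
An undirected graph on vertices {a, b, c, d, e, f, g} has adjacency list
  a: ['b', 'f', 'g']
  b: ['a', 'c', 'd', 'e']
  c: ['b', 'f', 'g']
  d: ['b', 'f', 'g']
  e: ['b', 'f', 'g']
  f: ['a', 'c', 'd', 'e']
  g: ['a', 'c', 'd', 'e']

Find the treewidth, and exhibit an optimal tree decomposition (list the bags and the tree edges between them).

Each bag holds 4 vertices, so the decomposition has width 3, which upper-bounds the treewidth. For the lower bound: the 4 vertex sets {b,e}, {a,f}, {g}, {d} are disjoint, each induces a connected subgraph, and every pair is joined by at least one edge of G. Contracting each set to a single vertex therefore yields K_{4} as a minor, and since treewidth is minor-monotone, tw(G) ≥ tw(K_{4}) = 3. Therefore the treewidth is 3.

Treewidth 3.
Bags: B1 = {b, e, f, g}  B2 = {a, b, f, g}  B3 = {b, d, f, g}  B4 = {b, c, f, g}
Tree: B1–B2, B2–B3, B3–B4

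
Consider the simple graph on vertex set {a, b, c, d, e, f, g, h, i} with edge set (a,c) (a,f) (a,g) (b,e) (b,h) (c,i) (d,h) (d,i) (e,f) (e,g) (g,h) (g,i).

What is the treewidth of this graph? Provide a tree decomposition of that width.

Treewidth 3.
One optimal decomposition is:
Bags: B1 = {b, e, f, h}  B2 = {e, f, g, h}  B3 = {a, f, g, h}  B4 = {a, d, g, h}  B5 = {a, d, g, i}  B6 = {a, c, d, i}
Tree: B1–B2, B2–B3, B3–B4, B4–B5, B5–B6

Every bag has size at most 4, so the width is 4 − 1 = 3 and tw(G) ≤ 3. For the lower bound: the 4 vertex sets {b,e,f}, {h}, {g}, {a,c,d,i} are disjoint, each induces a connected subgraph, and every pair is joined by at least one edge of G. Contracting each set to a single vertex therefore yields K_{4} as a minor, and since treewidth is minor-monotone, tw(G) ≥ tw(K_{4}) = 3. Hence tw(G) = 3 exactly.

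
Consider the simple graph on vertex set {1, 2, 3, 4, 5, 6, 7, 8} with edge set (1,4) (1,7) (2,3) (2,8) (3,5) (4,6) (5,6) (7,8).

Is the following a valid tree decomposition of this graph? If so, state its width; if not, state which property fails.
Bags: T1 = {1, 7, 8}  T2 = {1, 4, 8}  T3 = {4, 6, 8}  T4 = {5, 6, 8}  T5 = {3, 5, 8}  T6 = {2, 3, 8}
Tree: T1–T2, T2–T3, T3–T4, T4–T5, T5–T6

Vertex coverage: the bags together contain {1, 2, 3, 4, 5, 6, 7, 8}, the full vertex set. Edge coverage: each edge of G has both endpoints in at least one bag. Running intersection: for every vertex, the bags containing it form a connected subtree. All three properties hold, so this is a valid tree decomposition of width max|bag| − 1 = 2, and hence tw(G) ≤ 2.

Yes; width 2.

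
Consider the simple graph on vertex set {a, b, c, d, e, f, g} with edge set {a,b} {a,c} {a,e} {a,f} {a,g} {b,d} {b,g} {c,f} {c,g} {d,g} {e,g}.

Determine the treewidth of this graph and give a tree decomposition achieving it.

Each bag holds 3 vertices, so the decomposition has width 2, which upper-bounds the treewidth. On the other hand G contains the 3-clique {b, d, g}. A clique must lie in a single bag of any decomposition, so no decomposition can have width below 2. The upper and lower bounds meet at 2, so that is the treewidth.

Treewidth 2.
One optimal decomposition is:
Bags: B1 = {a, b, g}  B2 = {a, c, g}  B3 = {a, e, g}  B4 = {b, d, g}  B5 = {a, c, f}
Tree: B1–B2, B2–B3, B1–B4, B2–B5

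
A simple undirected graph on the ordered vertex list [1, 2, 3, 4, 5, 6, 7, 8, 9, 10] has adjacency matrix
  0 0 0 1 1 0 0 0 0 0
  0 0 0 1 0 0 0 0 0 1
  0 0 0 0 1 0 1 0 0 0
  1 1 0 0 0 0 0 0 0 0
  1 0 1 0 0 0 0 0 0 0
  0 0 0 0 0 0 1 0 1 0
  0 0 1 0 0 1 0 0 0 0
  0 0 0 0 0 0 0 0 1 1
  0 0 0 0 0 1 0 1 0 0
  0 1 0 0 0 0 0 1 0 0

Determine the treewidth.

2

A width-2 tree decomposition is:
Bags: B1 = {3, 6, 7}  B2 = {3, 5, 6}  B3 = {1, 5, 6}  B4 = {1, 4, 6}  B5 = {2, 4, 6}  B6 = {2, 6, 10}  B7 = {6, 8, 10}  B8 = {6, 8, 9}
Tree: B1–B2, B2–B3, B3–B4, B4–B5, B5–B6, B6–B7, B7–B8
Every bag has size at most 3, so the width is 3 − 1 = 2 and tw(G) ≤ 2. Since 6–7–3–5–1–4–2–10–8–9–6 is a cycle in G, G is not acyclic. Forests are exactly the graphs of treewidth ≤ 1, so tw(G) ≥ 2. The upper and lower bounds meet at 2, so that is the treewidth.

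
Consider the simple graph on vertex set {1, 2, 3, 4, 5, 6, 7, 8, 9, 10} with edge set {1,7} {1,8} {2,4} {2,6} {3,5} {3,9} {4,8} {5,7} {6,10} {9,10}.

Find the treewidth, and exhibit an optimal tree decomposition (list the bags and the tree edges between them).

Treewidth 2.
One such decomposition:
Bags: B1 = {3, 9, 10}  B2 = {3, 5, 10}  B3 = {5, 7, 10}  B4 = {1, 7, 10}  B5 = {1, 8, 10}  B6 = {4, 8, 10}  B7 = {2, 4, 10}  B8 = {2, 6, 10}
Tree: B1–B2, B2–B3, B3–B4, B4–B5, B5–B6, B6–B7, B7–B8

Each bag holds 3 vertices, so the decomposition has width 2, which upper-bounds the treewidth. Since 10–9–3–5–7–1–8–4–2–6–10 is a cycle in G, G is not acyclic. Forests are exactly the graphs of treewidth ≤ 1, so tw(G) ≥ 2. Hence tw(G) = 2 exactly.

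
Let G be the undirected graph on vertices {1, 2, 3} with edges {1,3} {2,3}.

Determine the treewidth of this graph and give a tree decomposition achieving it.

Each bag holds 2 vertices, so the decomposition has width 1, which upper-bounds the treewidth. Any graph with an edge has treewidth ≥ 1, and G has the edge 1–3. Hence tw(G) = 1 exactly.

Treewidth 1.
One such decomposition:
Bags: B1 = {1, 3}  B2 = {2, 3}
Tree: B1–B2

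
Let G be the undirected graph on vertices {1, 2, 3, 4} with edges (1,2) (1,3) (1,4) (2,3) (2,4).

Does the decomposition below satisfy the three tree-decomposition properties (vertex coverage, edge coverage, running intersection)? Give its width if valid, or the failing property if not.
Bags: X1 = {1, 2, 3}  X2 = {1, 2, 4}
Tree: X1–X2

Yes; width 2.

Every vertex of G appears in some bag (union = {1, 2, 3, 4}); every edge is covered by a bag; and for each vertex v the set of bags containing v is connected in the bag tree. The decomposition is therefore valid. The largest bag has 3 vertices, so the width is 2.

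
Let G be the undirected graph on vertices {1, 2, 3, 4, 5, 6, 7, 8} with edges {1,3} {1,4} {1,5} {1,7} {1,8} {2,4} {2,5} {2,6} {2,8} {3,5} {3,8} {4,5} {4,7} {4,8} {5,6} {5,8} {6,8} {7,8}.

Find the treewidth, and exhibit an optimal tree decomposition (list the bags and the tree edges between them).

Each bag holds 4 vertices, so the decomposition has width 3, which upper-bounds the treewidth. For the lower bound, the 4 vertices {1, 3, 5, 8} are pairwise adjacent, and any tree decomposition puts a clique entirely inside one bag — forcing width ≥ 3. Hence tw(G) = 3 exactly.

Treewidth 3.
Bags: B1 = {1, 4, 7, 8}  B2 = {1, 4, 5, 8}  B3 = {2, 4, 5, 8}  B4 = {1, 3, 5, 8}  B5 = {2, 5, 6, 8}
Tree: B1–B2, B2–B3, B2–B4, B3–B5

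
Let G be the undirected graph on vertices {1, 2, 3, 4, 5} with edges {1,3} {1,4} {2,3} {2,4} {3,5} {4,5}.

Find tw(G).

2

A width-2 tree decomposition is:
Bags: B1 = {2, 3, 4}  B2 = {3, 4, 5}  B3 = {1, 3, 4}
Tree: B1–B2, B2–B3
Each bag holds 3 vertices, so the decomposition has width 2, which upper-bounds the treewidth. The edges 3–2–4–5–3 form a cycle, so G is not a tree and its treewidth is at least 2. Hence tw(G) = 2 exactly.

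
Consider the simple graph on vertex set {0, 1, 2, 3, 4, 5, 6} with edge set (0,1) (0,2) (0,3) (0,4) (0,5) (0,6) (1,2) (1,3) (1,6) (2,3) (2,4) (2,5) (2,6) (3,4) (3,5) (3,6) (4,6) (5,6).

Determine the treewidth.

A width-4 tree decomposition is:
Bags: B1 = {0, 1, 2, 3, 6}  B2 = {0, 2, 3, 5, 6}  B3 = {0, 2, 3, 4, 6}
Tree: B1–B2, B1–B3
Every bag has size at most 5, so the width is 5 − 1 = 4 and tw(G) ≤ 4. On the other hand G contains the 5-clique {0, 1, 2, 3, 6}. A clique must lie in a single bag of any decomposition, so no decomposition can have width below 4. Hence tw(G) = 4 exactly.

4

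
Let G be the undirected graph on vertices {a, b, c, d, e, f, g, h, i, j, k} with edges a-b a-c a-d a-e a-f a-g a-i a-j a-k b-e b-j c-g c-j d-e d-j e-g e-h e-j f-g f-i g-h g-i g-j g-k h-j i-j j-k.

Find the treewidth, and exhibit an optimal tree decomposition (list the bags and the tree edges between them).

Every bag has size at most 4, so the width is 4 − 1 = 3 and tw(G) ≤ 3. On the other hand G contains the 4-clique {e, g, h, j}. A clique must lie in a single bag of any decomposition, so no decomposition can have width below 3. Combining the bounds, tw(G) = 3.

Treewidth 3.
Bags: B1 = {a, e, g, j}  B2 = {e, g, h, j}  B3 = {a, d, e, j}  B4 = {a, b, e, j}  B5 = {a, g, i, j}  B6 = {a, c, g, j}  B7 = {a, f, g, i}  B8 = {a, g, j, k}
Tree: B1–B2, B1–B3, B1–B4, B1–B5, B5–B6, B5–B7, B1–B8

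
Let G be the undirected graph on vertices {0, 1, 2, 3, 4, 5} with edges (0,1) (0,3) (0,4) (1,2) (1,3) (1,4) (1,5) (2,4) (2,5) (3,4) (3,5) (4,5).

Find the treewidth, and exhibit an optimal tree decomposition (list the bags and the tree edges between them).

Every bag has size at most 4, so the width is 4 − 1 = 3 and tw(G) ≤ 3. For the lower bound, the 4 vertices {1, 2, 4, 5} are pairwise adjacent, and any tree decomposition puts a clique entirely inside one bag — forcing width ≥ 3. Combining the bounds, tw(G) = 3.

Treewidth 3.
One such decomposition:
Bags: B1 = {0, 1, 3, 4}  B2 = {1, 3, 4, 5}  B3 = {1, 2, 4, 5}
Tree: B1–B2, B2–B3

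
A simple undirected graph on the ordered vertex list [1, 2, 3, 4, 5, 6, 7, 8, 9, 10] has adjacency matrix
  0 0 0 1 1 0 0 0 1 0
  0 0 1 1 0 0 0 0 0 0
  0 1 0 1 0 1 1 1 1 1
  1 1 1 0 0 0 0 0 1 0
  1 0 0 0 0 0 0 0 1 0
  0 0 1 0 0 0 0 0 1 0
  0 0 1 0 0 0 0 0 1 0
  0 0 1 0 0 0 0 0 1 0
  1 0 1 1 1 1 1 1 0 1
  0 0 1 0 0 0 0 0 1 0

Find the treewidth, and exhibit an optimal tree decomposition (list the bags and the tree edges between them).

Each bag holds 3 vertices, so the decomposition has width 2, which upper-bounds the treewidth. Conversely, {1, 4, 9} is a clique of size 3, and the vertices of any clique must share a bag in every tree decomposition; so some bag has ≥ 3 vertices and tw(G) ≥ 2. Hence tw(G) = 2 exactly.

Treewidth 2.
Bags: B1 = {3, 4, 9}  B2 = {3, 6, 9}  B3 = {3, 8, 9}  B4 = {2, 3, 4}  B5 = {1, 4, 9}  B6 = {3, 9, 10}  B7 = {1, 5, 9}  B8 = {3, 7, 9}
Tree: B1–B2, B1–B3, B1–B4, B1–B5, B3–B6, B5–B7, B3–B8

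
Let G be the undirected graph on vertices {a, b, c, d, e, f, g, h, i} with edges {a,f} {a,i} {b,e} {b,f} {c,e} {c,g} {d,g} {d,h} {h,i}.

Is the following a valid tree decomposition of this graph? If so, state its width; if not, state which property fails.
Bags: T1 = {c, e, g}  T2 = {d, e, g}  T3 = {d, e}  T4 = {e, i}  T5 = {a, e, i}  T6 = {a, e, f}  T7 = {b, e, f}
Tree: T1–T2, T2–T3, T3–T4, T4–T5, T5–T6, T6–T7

A tree decomposition must satisfy three properties: every vertex lies in some bag; for every edge, both endpoints lie together in some bag; and for every vertex, the bags containing it form a connected subtree. Here vertex h appears in no bag, so the decomposition is invalid.

No — vertex h appears in no bag.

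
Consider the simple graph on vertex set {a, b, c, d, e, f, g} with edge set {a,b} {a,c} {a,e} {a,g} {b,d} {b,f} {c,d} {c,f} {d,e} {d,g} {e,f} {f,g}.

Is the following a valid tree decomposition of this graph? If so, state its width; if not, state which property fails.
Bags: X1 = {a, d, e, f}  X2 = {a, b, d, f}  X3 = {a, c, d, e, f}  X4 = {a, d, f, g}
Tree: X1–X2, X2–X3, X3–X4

A tree decomposition must satisfy three properties: every vertex lies in some bag; for every edge, both endpoints lie together in some bag; and for every vertex, the bags containing it form a connected subtree. Here bags containing vertex e are not connected in the tree, so the decomposition is invalid.

No — bags containing vertex e are not connected in the tree.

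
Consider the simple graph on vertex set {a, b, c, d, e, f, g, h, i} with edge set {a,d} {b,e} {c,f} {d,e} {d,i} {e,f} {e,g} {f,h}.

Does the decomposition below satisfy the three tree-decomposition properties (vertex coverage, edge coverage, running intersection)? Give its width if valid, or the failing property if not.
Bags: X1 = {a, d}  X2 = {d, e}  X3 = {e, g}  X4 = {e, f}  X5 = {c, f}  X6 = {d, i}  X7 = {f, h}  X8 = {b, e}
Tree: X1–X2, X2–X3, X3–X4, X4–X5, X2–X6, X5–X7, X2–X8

Yes; width 1.

Vertex coverage: the bags together contain {a, b, c, d, e, f, g, h, i}, the full vertex set. Edge coverage: each edge of G has both endpoints in at least one bag. Running intersection: for every vertex, the bags containing it form a connected subtree. All three properties hold, so this is a valid tree decomposition of width max|bag| − 1 = 1, and hence tw(G) ≤ 1.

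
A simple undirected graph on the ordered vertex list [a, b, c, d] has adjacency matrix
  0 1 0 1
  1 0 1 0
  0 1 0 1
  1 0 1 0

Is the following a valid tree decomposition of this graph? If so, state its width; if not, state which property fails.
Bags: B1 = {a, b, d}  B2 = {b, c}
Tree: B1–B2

A tree decomposition must satisfy three properties: every vertex lies in some bag; for every edge, both endpoints lie together in some bag; and for every vertex, the bags containing it form a connected subtree. Here edge (d,c) lies in no bag, so the decomposition is invalid.

No — edge (d,c) lies in no bag.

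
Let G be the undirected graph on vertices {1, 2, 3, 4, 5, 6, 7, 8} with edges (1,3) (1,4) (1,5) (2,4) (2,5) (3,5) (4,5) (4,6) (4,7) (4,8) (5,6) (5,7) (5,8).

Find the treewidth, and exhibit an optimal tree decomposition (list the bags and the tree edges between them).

Every bag has size at most 3, so the width is 3 − 1 = 2 and tw(G) ≤ 2. Conversely, {1, 3, 5} is a clique of size 3, and the vertices of any clique must share a bag in every tree decomposition; so some bag has ≥ 3 vertices and tw(G) ≥ 2. The upper and lower bounds meet at 2, so that is the treewidth.

Treewidth 2.
One optimal decomposition is:
Bags: B1 = {1, 4, 5}  B2 = {4, 5, 6}  B3 = {4, 5, 7}  B4 = {4, 5, 8}  B5 = {2, 4, 5}  B6 = {1, 3, 5}
Tree: B1–B2, B1–B3, B3–B4, B4–B5, B1–B6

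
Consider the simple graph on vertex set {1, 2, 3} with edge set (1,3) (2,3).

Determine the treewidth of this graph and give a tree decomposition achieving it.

Treewidth 1.
One such decomposition:
Bags: B1 = {2, 3}  B2 = {1, 3}
Tree: B1–B2

Each bag holds 2 vertices, so the decomposition has width 1, which upper-bounds the treewidth. G has an edge, so its treewidth is at least 1. The upper and lower bounds meet at 1, so that is the treewidth.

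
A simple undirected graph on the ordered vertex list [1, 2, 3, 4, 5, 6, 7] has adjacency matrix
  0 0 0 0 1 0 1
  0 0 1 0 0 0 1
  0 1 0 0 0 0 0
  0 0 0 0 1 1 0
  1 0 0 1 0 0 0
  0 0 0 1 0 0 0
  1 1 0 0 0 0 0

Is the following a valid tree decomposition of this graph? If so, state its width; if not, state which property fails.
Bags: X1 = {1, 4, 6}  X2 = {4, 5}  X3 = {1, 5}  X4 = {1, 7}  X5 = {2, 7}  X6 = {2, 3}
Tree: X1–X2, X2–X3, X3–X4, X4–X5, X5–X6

A tree decomposition must satisfy three properties: every vertex lies in some bag; for every edge, both endpoints lie together in some bag; and for every vertex, the bags containing it form a connected subtree. Here bags containing vertex 1 are not connected in the tree, so the decomposition is invalid.

No — bags containing vertex 1 are not connected in the tree.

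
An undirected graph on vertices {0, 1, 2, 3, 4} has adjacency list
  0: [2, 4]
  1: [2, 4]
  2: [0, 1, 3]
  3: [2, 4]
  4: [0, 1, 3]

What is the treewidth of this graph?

A width-2 tree decomposition is:
Bags: B1 = {2, 3, 4}  B2 = {0, 2, 4}  B3 = {1, 2, 4}
Tree: B1–B2, B2–B3
Every bag has size at most 3, so the width is 3 − 1 = 2 and tw(G) ≤ 2. Since 3–2–0–4–3 is a cycle in G, G is not acyclic. Forests are exactly the graphs of treewidth ≤ 1, so tw(G) ≥ 2. Therefore the treewidth is 2.

2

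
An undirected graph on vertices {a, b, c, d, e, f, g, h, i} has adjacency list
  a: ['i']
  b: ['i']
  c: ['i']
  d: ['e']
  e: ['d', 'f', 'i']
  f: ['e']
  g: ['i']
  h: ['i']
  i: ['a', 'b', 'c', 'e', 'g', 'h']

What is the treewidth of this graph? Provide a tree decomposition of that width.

Treewidth 1.
One such decomposition:
Bags: B1 = {h, i}  B2 = {e, i}  B3 = {a, i}  B4 = {c, i}  B5 = {g, i}  B6 = {e, f}  B7 = {d, e}  B8 = {b, i}
Tree: B1–B2, B2–B3, B3–B4, B4–B5, B2–B6, B2–B7, B4–B8

Every bag has size at most 2, so the width is 2 − 1 = 1 and tw(G) ≤ 1. Any graph with an edge has treewidth ≥ 1, and G has the edge h–i. The upper and lower bounds meet at 1, so that is the treewidth.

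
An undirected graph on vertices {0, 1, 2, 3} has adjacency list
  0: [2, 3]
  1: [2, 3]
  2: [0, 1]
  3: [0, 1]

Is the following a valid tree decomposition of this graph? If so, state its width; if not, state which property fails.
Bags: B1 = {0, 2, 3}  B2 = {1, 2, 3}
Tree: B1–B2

Yes; width 2.

Checking the three conditions: (i) the bags cover all of {0, 1, 2, 3}; (ii) for each edge, some bag contains both endpoints; (iii) the bags containing any fixed vertex form a subtree. All hold, so the decomposition is valid with width 3 − 1 = 2.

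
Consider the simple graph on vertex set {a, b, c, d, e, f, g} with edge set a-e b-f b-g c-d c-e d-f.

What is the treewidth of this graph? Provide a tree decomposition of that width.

The largest bag has 2 vertices, giving width 1; this decomposition certifies tw(G) ≤ 1. G has an edge, so its treewidth is at least 1. Hence tw(G) = 1 exactly.

Treewidth 1.
One optimal decomposition is:
Bags: B1 = {b, g}  B2 = {b, f}  B3 = {d, f}  B4 = {c, d}  B5 = {c, e}  B6 = {a, e}
Tree: B1–B2, B2–B3, B3–B4, B4–B5, B5–B6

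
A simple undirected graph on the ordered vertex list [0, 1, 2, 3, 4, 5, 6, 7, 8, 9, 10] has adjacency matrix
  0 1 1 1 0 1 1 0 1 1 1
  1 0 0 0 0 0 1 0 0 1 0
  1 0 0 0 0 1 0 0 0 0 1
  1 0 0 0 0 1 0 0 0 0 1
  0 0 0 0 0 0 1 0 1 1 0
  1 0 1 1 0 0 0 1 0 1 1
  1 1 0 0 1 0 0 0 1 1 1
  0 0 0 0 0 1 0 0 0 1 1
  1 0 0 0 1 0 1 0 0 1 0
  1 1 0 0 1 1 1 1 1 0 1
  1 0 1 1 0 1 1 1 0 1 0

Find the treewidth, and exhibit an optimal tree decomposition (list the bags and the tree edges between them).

Treewidth 3.
Bags: B1 = {0, 6, 9, 10}  B2 = {0, 5, 9, 10}  B3 = {0, 1, 6, 9}  B4 = {0, 2, 5, 10}  B5 = {0, 6, 8, 9}  B6 = {5, 7, 9, 10}  B7 = {4, 6, 8, 9}  B8 = {0, 3, 5, 10}
Tree: B1–B2, B1–B3, B2–B4, B3–B5, B2–B6, B5–B7, B4–B8

Each bag holds 4 vertices, so the decomposition has width 3, which upper-bounds the treewidth. Conversely, {0, 5, 9, 10} is a clique of size 4, and the vertices of any clique must share a bag in every tree decomposition; so some bag has ≥ 4 vertices and tw(G) ≥ 3. Therefore the treewidth is 3.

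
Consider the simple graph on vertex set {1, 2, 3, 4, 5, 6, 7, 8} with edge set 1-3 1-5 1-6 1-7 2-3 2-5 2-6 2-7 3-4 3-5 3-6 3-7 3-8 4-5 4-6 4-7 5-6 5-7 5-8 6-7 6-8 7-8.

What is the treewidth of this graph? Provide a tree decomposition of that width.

The largest bag has 5 vertices, giving width 4; this decomposition certifies tw(G) ≤ 4. Conversely, {3, 5, 6, 7, 8} is a clique of size 5, and the vertices of any clique must share a bag in every tree decomposition; so some bag has ≥ 5 vertices and tw(G) ≥ 4. Hence tw(G) = 4 exactly.

Treewidth 4.
Bags: B1 = {3, 4, 5, 6, 7}  B2 = {1, 3, 5, 6, 7}  B3 = {2, 3, 5, 6, 7}  B4 = {3, 5, 6, 7, 8}
Tree: B1–B2, B1–B3, B1–B4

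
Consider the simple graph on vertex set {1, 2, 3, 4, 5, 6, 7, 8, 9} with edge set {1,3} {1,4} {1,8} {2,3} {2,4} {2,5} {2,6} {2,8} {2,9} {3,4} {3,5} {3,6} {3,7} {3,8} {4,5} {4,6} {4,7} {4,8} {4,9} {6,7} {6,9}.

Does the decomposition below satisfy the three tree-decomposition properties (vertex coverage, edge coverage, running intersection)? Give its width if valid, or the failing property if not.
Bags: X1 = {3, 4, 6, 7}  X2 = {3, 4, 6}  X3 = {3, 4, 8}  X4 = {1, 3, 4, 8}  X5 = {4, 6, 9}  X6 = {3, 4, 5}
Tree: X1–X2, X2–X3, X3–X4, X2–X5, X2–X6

No — vertex 2 appears in no bag.

A tree decomposition must satisfy three properties: every vertex lies in some bag; for every edge, both endpoints lie together in some bag; and for every vertex, the bags containing it form a connected subtree. Here vertex 2 appears in no bag, so the decomposition is invalid.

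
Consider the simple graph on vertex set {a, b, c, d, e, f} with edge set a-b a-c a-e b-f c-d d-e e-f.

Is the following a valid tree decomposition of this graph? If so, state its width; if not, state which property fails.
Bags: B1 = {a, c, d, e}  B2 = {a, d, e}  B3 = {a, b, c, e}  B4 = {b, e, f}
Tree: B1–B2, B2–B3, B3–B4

No — bags containing vertex c are not connected in the tree.

A tree decomposition must satisfy three properties: every vertex lies in some bag; for every edge, both endpoints lie together in some bag; and for every vertex, the bags containing it form a connected subtree. Here bags containing vertex c are not connected in the tree, so the decomposition is invalid.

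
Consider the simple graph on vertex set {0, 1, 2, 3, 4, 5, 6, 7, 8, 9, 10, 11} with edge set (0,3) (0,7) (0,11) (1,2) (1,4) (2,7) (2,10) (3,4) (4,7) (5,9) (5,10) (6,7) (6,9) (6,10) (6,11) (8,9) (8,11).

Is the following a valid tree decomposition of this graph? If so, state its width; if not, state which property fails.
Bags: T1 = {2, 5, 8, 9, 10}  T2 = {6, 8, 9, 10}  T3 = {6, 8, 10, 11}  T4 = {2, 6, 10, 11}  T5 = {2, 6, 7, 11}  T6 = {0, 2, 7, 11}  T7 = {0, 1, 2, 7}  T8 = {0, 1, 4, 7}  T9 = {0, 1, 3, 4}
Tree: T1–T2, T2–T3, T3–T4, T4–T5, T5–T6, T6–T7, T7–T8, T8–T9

A tree decomposition must satisfy three properties: every vertex lies in some bag; for every edge, both endpoints lie together in some bag; and for every vertex, the bags containing it form a connected subtree. Here bags containing vertex 2 are not connected in the tree, so the decomposition is invalid.

No — bags containing vertex 2 are not connected in the tree.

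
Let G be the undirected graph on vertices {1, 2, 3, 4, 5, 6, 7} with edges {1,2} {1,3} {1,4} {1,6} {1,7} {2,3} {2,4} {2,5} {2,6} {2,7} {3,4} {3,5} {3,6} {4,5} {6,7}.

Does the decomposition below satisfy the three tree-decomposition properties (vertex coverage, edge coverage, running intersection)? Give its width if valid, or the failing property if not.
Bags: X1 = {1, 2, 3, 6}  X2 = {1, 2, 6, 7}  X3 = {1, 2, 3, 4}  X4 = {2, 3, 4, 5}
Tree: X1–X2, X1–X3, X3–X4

Checking the three conditions: (i) the bags cover all of {1, 2, 3, 4, 5, 6, 7}; (ii) for each edge, some bag contains both endpoints; (iii) the bags containing any fixed vertex form a subtree. All hold, so the decomposition is valid with width 4 − 1 = 3.

Yes; width 3.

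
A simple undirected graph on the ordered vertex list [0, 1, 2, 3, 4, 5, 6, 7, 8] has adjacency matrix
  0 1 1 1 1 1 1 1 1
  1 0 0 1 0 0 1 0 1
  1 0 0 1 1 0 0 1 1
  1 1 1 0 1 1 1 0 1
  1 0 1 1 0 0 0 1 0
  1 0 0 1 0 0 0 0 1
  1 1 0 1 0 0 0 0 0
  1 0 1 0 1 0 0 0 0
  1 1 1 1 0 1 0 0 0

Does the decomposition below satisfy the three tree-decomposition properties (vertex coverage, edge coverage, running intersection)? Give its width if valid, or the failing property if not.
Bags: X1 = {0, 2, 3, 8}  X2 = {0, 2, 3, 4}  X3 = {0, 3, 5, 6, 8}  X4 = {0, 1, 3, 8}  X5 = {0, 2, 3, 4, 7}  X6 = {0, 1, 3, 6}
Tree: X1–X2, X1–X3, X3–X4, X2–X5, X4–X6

No — bags containing vertex 6 are not connected in the tree.

A tree decomposition must satisfy three properties: every vertex lies in some bag; for every edge, both endpoints lie together in some bag; and for every vertex, the bags containing it form a connected subtree. Here bags containing vertex 6 are not connected in the tree, so the decomposition is invalid.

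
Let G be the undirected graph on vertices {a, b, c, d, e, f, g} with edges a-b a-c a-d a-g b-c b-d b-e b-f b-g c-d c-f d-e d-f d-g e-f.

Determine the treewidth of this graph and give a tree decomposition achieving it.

Treewidth 3.
One such decomposition:
Bags: B1 = {a, b, d, g}  B2 = {a, b, c, d}  B3 = {b, c, d, f}  B4 = {b, d, e, f}
Tree: B1–B2, B2–B3, B3–B4

The largest bag has 4 vertices, giving width 3; this decomposition certifies tw(G) ≤ 3. For the lower bound, the 4 vertices {a, b, d, g} are pairwise adjacent, and any tree decomposition puts a clique entirely inside one bag — forcing width ≥ 3. Combining the bounds, tw(G) = 3.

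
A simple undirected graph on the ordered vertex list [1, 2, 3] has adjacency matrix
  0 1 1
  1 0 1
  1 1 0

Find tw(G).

2

A width-2 tree decomposition is:
Bags: B1 = {1, 2, 3}
Tree: (single bag)
A single bag containing all 3 vertices is trivially a valid decomposition of width 2. For the lower bound, the 3 vertices {1, 2, 3} are pairwise adjacent, and any tree decomposition puts a clique entirely inside one bag — forcing width ≥ 2. Therefore the treewidth is 2.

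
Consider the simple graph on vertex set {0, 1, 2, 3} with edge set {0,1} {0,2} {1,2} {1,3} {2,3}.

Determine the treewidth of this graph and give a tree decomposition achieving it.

The largest bag has 3 vertices, giving width 2; this decomposition certifies tw(G) ≤ 2. For the lower bound, the 3 vertices {0, 1, 2} are pairwise adjacent, and any tree decomposition puts a clique entirely inside one bag — forcing width ≥ 2. Therefore the treewidth is 2.

Treewidth 2.
Bags: B1 = {1, 2, 3}  B2 = {0, 1, 2}
Tree: B1–B2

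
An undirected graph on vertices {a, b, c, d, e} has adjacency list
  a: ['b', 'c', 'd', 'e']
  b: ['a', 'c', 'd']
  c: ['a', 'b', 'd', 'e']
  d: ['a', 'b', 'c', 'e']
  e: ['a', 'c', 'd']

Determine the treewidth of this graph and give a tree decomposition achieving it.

The largest bag has 4 vertices, giving width 3; this decomposition certifies tw(G) ≤ 3. For the lower bound, the 4 vertices {a, c, d, e} are pairwise adjacent, and any tree decomposition puts a clique entirely inside one bag — forcing width ≥ 3. Combining the bounds, tw(G) = 3.

Treewidth 3.
One such decomposition:
Bags: B1 = {a, b, c, d}  B2 = {a, c, d, e}
Tree: B1–B2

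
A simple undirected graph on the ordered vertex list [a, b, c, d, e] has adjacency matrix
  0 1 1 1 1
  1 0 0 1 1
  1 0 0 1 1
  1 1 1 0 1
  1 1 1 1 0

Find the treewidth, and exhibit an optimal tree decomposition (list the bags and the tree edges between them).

Every bag has size at most 4, so the width is 4 − 1 = 3 and tw(G) ≤ 3. Conversely, {a, c, d, e} is a clique of size 4, and the vertices of any clique must share a bag in every tree decomposition; so some bag has ≥ 4 vertices and tw(G) ≥ 3. Therefore the treewidth is 3.

Treewidth 3.
One such decomposition:
Bags: B1 = {a, c, d, e}  B2 = {a, b, d, e}
Tree: B1–B2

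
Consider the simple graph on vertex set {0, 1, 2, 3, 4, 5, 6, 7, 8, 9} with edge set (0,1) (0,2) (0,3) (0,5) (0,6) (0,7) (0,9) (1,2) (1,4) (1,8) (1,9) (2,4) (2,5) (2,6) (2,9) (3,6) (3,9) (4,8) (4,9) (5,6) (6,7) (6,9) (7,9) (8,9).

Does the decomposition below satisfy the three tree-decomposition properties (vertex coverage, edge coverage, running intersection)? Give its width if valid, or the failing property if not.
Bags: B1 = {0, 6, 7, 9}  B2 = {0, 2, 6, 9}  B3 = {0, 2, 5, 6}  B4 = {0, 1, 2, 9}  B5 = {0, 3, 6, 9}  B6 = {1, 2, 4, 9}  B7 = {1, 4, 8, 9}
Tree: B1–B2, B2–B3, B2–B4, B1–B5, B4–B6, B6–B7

Yes; width 3.

Vertex coverage: the bags together contain {0, 1, 2, 3, 4, 5, 6, 7, 8, 9}, the full vertex set. Edge coverage: each edge of G has both endpoints in at least one bag. Running intersection: for every vertex, the bags containing it form a connected subtree. All three properties hold, so this is a valid tree decomposition of width max|bag| − 1 = 3, and hence tw(G) ≤ 3.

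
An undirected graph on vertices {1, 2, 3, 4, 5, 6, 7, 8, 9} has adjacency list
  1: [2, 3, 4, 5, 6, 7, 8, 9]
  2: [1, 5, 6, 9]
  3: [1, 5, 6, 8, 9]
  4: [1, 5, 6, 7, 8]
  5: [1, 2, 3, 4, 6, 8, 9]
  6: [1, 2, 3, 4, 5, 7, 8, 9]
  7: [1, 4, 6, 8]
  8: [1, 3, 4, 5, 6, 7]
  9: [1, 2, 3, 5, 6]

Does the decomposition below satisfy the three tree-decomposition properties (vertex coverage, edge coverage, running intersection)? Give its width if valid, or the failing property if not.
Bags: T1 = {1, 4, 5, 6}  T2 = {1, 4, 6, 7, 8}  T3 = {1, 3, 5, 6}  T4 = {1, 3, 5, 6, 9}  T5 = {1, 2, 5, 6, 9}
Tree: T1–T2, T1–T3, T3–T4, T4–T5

No — edge (8,5) lies in no bag.

A tree decomposition must satisfy three properties: every vertex lies in some bag; for every edge, both endpoints lie together in some bag; and for every vertex, the bags containing it form a connected subtree. Here edge (8,5) lies in no bag, so the decomposition is invalid.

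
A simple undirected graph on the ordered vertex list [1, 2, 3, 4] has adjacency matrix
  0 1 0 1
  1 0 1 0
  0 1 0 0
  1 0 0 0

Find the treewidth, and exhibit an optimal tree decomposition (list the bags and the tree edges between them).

Treewidth 1.
One optimal decomposition is:
Bags: B1 = {2, 3}  B2 = {1, 2}  B3 = {1, 4}
Tree: B1–B2, B2–B3

The largest bag has 2 vertices, giving width 1; this decomposition certifies tw(G) ≤ 1. Any graph with an edge has treewidth ≥ 1, and G has the edge 3–2. The upper and lower bounds meet at 1, so that is the treewidth.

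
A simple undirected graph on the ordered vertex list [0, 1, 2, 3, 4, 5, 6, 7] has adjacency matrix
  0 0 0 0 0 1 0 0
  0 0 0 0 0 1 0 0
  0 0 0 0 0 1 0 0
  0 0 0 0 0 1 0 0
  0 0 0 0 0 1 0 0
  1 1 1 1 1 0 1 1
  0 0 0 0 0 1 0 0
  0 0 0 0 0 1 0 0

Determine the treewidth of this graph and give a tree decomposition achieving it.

Treewidth 1.
One such decomposition:
Bags: B1 = {0, 5}  B2 = {3, 5}  B3 = {2, 5}  B4 = {5, 7}  B5 = {1, 5}  B6 = {4, 5}  B7 = {5, 6}
Tree: B1–B2, B1–B3, B3–B4, B1–B5, B2–B6, B5–B7

The largest bag has 2 vertices, giving width 1; this decomposition certifies tw(G) ≤ 1. Any graph with an edge has treewidth ≥ 1, and G has the edge 5–0. Hence tw(G) = 1 exactly.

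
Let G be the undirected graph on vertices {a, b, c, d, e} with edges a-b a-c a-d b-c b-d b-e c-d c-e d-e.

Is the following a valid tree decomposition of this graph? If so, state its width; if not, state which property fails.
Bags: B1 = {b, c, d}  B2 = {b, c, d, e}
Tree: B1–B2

A tree decomposition must satisfy three properties: every vertex lies in some bag; for every edge, both endpoints lie together in some bag; and for every vertex, the bags containing it form a connected subtree. Here vertex a appears in no bag, so the decomposition is invalid.

No — vertex a appears in no bag.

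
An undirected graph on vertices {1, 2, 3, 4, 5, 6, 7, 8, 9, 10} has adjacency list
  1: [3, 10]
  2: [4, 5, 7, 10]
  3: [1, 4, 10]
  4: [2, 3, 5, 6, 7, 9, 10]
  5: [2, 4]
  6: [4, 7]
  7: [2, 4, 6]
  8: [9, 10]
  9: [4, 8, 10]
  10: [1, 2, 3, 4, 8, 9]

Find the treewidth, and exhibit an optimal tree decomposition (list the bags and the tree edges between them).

Treewidth 2.
Bags: B1 = {4, 9, 10}  B2 = {2, 4, 10}  B3 = {2, 4, 5}  B4 = {2, 4, 7}  B5 = {8, 9, 10}  B6 = {3, 4, 10}  B7 = {1, 3, 10}  B8 = {4, 6, 7}
Tree: B1–B2, B2–B3, B3–B4, B1–B5, B1–B6, B6–B7, B4–B8

Each bag holds 3 vertices, so the decomposition has width 2, which upper-bounds the treewidth. For the lower bound, the 3 vertices {8, 9, 10} are pairwise adjacent, and any tree decomposition puts a clique entirely inside one bag — forcing width ≥ 2. Hence tw(G) = 2 exactly.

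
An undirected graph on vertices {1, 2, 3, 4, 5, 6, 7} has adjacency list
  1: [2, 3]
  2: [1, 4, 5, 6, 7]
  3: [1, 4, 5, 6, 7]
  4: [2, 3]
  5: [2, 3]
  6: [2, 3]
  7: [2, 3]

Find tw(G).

A width-2 tree decomposition is:
Bags: B1 = {2, 3, 5}  B2 = {1, 2, 3}  B3 = {2, 3, 4}  B4 = {2, 3, 7}  B5 = {2, 3, 6}
Tree: B1–B2, B2–B3, B3–B4, B4–B5
Every bag has size at most 3, so the width is 3 − 1 = 2 and tw(G) ≤ 2. For the lower bound, G contains the cycle 2–5–3–1–2, so G is not a forest; only forests have treewidth ≤ 1, hence tw(G) ≥ 2. Hence tw(G) = 2 exactly.

2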